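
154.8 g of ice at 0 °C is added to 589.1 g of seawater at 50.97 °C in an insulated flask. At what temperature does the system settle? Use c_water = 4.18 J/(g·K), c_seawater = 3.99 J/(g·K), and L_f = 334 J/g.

T_f ≈ 22.7 °C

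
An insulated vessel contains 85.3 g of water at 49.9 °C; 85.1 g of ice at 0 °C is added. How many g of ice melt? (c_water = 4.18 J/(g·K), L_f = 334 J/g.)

Water can give up m c ΔT = 85.3×4.18×49.9 = 17792 J before reaching 0 °C.
Melting all 85.1 g of ice would need 85.1×334 = 28423 J.
That's not enough to melt it all — equilibrium is at 0 °C with ice remaining.
m_melt = 17792 / L_f = 53.27 g.

m_melted ≈ 53.3 g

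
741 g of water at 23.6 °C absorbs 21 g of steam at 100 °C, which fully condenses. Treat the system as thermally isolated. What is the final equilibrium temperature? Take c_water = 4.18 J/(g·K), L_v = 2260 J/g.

T_f ≈ 40.6 °C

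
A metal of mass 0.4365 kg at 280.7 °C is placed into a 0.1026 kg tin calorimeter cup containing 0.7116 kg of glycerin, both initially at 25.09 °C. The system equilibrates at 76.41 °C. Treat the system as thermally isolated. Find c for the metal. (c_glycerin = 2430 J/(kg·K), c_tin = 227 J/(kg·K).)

c ≈ 1010 J/(kg·K)

Setting the total heat transfer to zero:
0.4365·c·(76.41 − 280.7) + 0.7116·2430·(76.41 − 25.09) + 0.1026·227·(76.41 − 25.09) = 0
-89.17 c = -89937
c = -89937/-89.17 ≈ 1009 J/(kg·K)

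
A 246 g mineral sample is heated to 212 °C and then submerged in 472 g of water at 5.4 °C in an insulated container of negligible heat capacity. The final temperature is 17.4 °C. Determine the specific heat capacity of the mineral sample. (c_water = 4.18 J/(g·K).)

c ≈ 0.495 J/(g·K)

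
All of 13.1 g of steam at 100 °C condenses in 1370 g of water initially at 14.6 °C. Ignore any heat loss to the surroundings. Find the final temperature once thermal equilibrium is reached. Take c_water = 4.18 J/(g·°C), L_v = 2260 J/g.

T_f ≈ 20.5 °C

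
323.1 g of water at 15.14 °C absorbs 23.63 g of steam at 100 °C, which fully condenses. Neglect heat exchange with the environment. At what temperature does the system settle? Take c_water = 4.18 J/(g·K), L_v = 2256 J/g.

T_f ≈ 57.7 °C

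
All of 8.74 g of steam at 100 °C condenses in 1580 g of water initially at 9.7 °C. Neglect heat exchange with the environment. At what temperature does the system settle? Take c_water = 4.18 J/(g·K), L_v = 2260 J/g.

T_f ≈ 13.2 °C

Setting the total heat transfer to zero:
latent heat released on condensation: 8.74·2260 = 19752
  condensed water 100 °C→T: 36.53(T − 100)
  original water: 6604.4(T − 9.7)
6640.9 T = 19752 + 3653.3 + 64063 = 87468
T ≈ 13.17 °C (< 100 °C, so full condensation is consistent).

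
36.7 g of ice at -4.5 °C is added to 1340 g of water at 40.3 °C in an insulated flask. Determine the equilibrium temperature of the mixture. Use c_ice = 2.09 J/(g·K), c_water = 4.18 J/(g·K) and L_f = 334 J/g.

Energy balance with sensible and latent terms:
warm ice to 0 °C: 36.7×2.09×(0 − (-4.5)) = 345.16; latent heat to melt: 36.7×334 = 12258; meltwater 0→T: 36.7×4.18×T = 153.41 T; water: 5601.2(T − 40.3)
5754.6 T = 225728 − 12603 = 213125
T ≈ 37.04 °C. Since T > 0 °C, the all-ice-melts assumption holds.

T_f ≈ 37.0 °C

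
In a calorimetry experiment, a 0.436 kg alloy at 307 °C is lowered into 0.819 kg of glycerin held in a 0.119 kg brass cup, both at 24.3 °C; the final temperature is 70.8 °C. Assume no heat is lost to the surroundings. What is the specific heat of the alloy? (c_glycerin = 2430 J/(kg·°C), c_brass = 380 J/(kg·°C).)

c ≈ 919 J/(kg·°C)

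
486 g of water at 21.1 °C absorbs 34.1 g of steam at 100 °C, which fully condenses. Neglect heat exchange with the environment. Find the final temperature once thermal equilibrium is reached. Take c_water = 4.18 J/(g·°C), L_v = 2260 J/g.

T_f ≈ 61.7 °C

Let T be the final temperature. ΣQ_i = 0:
steam→water at 100 °C releases m L_v = 34.1×2260 = 77066; condensate cools 100→T: 34.1×4.18×(T − 100) = 142.54(T − 100); water warms: 486×4.18×(T − 21.1) = 2031.5(T − 21.1)
2174 T = 77066 + 14254 + 42864 = 134184
T ≈ 61.72 °C — below 100 °C, confirming all the steam condensed.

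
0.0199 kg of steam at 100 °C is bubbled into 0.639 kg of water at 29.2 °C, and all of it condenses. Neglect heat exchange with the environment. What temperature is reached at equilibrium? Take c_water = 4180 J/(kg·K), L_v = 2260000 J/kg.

Setting the total heat transfer to zero:
steam→water at 100 °C releases m L_v = 0.0199×2260000 = 44974
  condensed water 100 °C→T: 83.18(T − 100)
  original water: 2671(T − 29.2)
2754.2 T = 44974 + 8318.2 + 77994 = 131286
T ≈ 47.67 °C, under the boiling point, so the assumption holds.

T_f ≈ 47.7 °C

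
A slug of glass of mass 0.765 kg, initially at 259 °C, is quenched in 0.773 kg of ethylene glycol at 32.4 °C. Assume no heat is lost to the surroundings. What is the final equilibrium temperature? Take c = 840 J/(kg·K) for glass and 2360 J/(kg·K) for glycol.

T_f ≈ 91.4 °C

Let T be the final temperature. ΣQ_i = 0:
0.765*840*(T − 259) + 0.773*2360*(T − 32.4) = 0
(642.6 + 1824.3) T = 642.6*259 + 1824.3*32.4
T ≈ 91.43 °C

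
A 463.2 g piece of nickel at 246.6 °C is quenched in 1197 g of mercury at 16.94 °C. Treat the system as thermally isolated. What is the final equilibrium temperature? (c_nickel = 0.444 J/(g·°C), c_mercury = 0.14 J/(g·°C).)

Taking heat into each body as positive, Σ m c ΔT = 0:
463.2·0.444·(T − 246.6) + 1197·0.14·(T − 16.94) = 0
205.66(T − 246.6) + 167.58(T − 16.94) = 0
(205.66 + 167.58) T = 205.66·246.6 + 167.58·16.94
T = 53555/373.24 ≈ 143.49 °C

T_f ≈ 143.5 °C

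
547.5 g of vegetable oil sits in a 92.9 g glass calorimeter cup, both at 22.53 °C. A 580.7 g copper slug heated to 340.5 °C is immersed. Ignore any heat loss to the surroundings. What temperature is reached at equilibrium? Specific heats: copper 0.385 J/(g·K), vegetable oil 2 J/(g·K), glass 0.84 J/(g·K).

T_f ≈ 73.4 °C

Taking heat into each body as positive, Σ m c ΔT = 0:
580.7×0.385×(T − 340.5) + 547.5×2×(T − 22.53) + 92.9×0.84×(T − 22.53) = 0
223.57(T − 340.5) + 1095(T − 22.53) + 78.04(T − 22.53) = 0
1396.6 T = 102554
T ≈ 73.43 °C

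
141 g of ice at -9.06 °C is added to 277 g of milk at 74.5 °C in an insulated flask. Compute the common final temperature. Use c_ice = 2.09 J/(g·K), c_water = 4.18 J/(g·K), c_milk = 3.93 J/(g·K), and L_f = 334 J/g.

Setting the total heat transfer to zero:
warm ice to 0 °C: 141×2.09×(0 − (-9.06)) = 2669.9; fusion: m_ice L_f = 141×334 = 47094; warm the meltwater: 589.38 T; milk: 1088.6(T − 74.5)
1678 T = 81101 − 49764 = 31338
T ≈ 18.68 °C (positive, so assuming full melt was valid).

T_f ≈ 18.7 °C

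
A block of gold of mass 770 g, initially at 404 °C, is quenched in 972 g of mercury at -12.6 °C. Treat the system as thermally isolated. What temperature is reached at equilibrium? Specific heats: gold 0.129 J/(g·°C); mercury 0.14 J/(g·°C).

T_f ≈ 163.2 °C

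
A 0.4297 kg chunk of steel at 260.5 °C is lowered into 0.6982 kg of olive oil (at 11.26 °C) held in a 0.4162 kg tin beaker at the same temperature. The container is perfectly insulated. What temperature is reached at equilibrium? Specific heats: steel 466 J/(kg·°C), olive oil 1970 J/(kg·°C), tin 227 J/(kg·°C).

Let T be the final temperature. ΣQ_i = 0:
0.4297·466·(T − 260.5) + 0.6982·1970·(T − 11.26) + 0.4162·227·(T − 11.26) = 0
200.24(T − 260.5) + 1375.5(T − 11.26) + 94.48(T − 11.26) = 0
(200.24 + 1375.5 + 94.48) T = 200.24·260.5 + 1375.5·11.26 + 94.48·11.26
T ≈ 41.14 °C

T_f ≈ 41.1 °C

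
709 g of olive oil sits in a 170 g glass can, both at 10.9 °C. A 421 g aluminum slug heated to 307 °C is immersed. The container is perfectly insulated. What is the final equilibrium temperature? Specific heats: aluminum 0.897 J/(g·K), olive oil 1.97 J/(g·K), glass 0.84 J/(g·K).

Taking heat into each body as positive, Σ m c ΔT = 0:
421*0.897*(T − 307) + 709*1.97*(T − 10.9) + 170*0.84*(T − 10.9) = 0
1917.2 T = 132715
T ≈ 69.22 °C

T_f ≈ 69.2 °C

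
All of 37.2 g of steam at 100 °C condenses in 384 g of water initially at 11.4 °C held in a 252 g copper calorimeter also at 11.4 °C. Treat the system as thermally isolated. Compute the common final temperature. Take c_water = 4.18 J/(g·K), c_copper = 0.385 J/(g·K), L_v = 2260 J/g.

T_f ≈ 64.1 °C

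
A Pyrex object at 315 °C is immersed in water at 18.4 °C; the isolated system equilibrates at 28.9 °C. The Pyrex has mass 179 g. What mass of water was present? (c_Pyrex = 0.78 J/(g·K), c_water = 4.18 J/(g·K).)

m ≈ 910 g

|Q_Pyrex| = |Q_water|:
179·0.78·(315 − 28.9) = m·4.18·(28.9 − 18.4)
43.89 m = 39945  ⇒  m ≈ 910.1 g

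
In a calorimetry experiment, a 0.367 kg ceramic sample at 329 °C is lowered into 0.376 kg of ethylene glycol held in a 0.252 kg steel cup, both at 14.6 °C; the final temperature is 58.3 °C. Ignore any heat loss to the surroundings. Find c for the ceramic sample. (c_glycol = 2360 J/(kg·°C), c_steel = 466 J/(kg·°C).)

Taking heat into each body as positive, Σ m c ΔT = 0:
0.367×c×(58.3 − 329) + 0.376×2360×(58.3 − 14.6) + 0.252×466×(58.3 − 14.6) = 0
-99.35 c = -43909
c = -43909/-99.35 ≈ 442 J/(kg·°C)

c ≈ 442 J/(kg·°C)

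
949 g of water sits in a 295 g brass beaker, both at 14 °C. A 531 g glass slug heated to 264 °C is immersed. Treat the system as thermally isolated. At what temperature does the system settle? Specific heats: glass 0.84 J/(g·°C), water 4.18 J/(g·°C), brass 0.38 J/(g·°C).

Setting the total heat transfer to zero:
531·0.84·(T − 264) + 949·4.18·(T − 14) + 295·0.38·(T − 14) = 0
446.04(T − 264) + 3966.8(T − 14) + 112.1(T − 14) = 0
(446.04 + 3966.8 + 112.1) T = 446.04·264 + 3966.8·14 + 112.1·14
T = 174859/4525 ≈ 38.64 °C

T_f ≈ 38.6 °C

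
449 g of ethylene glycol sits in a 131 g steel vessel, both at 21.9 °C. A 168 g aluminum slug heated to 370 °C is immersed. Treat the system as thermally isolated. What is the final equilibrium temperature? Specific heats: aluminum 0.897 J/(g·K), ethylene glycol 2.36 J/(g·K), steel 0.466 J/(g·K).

T_f ≈ 63.2 °C

Net heat exchanged in the isolated system is zero:
168·0.897·(T − 370) + 449·2.36·(T − 21.9) + 131·0.466·(T − 21.9) = 0
1271.4 T = 80301
T ≈ 63.16 °C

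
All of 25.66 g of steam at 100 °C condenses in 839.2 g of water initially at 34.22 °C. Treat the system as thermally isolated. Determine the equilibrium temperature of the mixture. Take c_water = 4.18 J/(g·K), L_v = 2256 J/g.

T_f ≈ 52.2 °C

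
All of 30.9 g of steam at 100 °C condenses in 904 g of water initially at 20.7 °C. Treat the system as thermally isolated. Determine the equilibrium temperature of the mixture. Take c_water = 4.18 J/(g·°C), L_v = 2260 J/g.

Heat gained plus heat lost sum to zero:
condense steam: −30.9·2260 = −69834; condensed water 100 °C→T: 129.16(T − 100); water warms: 904·4.18·(T − 20.7) = 3778.7(T − 20.7)
3907.9 T = 69834 + 12916 + 78220 = 160970
T ≈ 41.19 °C, under the boiling point, so the assumption holds.

T_f ≈ 41.2 °C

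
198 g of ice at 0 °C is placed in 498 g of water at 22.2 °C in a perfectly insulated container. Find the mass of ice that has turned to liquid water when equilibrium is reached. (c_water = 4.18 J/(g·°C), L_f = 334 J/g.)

m_melted ≈ 138 g

Water can give up m c ΔT = 498×4.18×22.2 = 46212 J before reaching 0 °C.
To melt every bit of ice: 198×334 = 66132 J.
That's not enough to melt it all — equilibrium is at 0 °C with ice remaining.
m_melt = 46212 / L_f = 138.4 g.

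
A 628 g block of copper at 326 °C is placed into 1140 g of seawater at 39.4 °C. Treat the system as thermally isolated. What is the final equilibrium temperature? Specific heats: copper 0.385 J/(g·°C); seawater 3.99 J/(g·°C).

T_f ≈ 53.9 °C

Heat gained plus heat lost sum to zero:
628·0.385·(T − 326) + 1140·3.99·(T − 39.4) = 0
241.78(T − 326) + 4548.6(T − 39.4) = 0
(241.78 + 4548.6) T = 241.78·326 + 4548.6·39.4
T = 258035 / 4790.4 = 53.9 °C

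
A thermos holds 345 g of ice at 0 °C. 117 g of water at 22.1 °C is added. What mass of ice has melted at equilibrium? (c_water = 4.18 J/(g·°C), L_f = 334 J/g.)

m_melted ≈ 32.4 g

Cooling the water to 0 °C releases 117×4.18×22.1 = 10808 J.
To melt every bit of ice: 345×334 = 115230 J.
Since 10808 < 115230 J, not all the ice melts; equilibrium is at 0 °C.
Mass melted = 10808/334 ≈ 32.36 g.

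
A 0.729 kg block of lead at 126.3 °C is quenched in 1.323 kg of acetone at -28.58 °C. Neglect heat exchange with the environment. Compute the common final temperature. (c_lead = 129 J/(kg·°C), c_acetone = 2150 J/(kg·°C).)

T_f ≈ -23.6 °C

Heat gained plus heat lost sum to zero:
0.729*129*(T − 126.3) + 1.323*2150*(T − (-28.58)) = 0
2938.5 T = -69417
T = -69417/2938.5 ≈ -23.62 °C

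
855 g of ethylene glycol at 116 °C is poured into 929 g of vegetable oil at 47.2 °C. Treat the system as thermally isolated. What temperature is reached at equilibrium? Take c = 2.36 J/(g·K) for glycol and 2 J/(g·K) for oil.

T_f ≈ 83.0 °C

Net heat exchanged in the isolated system is zero:
855×2.36×(T − 116) + 929×2×(T − 47.2) = 0
2017.8(T − 116) + 1858(T − 47.2) = 0
3875.8 T = 321762
T = 321762/3875.8 ≈ 83.02 °C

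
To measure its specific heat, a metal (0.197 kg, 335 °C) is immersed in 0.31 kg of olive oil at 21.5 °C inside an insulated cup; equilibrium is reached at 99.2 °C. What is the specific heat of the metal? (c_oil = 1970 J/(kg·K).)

c ≈ 1020 J/(kg·K)

Conservation of energy gives ΣQ = 0:
0.197·c·(99.2 − 335) + 0.31·1970·(99.2 − 21.5) = 0
-46.45 c = -47451
c = -47451/-46.45 ≈ 1022 J/(kg·K)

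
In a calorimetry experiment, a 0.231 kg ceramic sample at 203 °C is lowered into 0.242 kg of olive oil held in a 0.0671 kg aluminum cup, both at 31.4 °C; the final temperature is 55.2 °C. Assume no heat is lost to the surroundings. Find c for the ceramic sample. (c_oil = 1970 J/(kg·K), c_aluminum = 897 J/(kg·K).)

Setting the total heat transfer to zero:
0.231·c·(55.2 − 203) + 0.242·1970·(55.2 − 31.4) + 0.0671·897·(55.2 − 31.4) = 0
-34.14 c = -12779
c = -12779/-34.14 ≈ 374.3 J/(kg·K)

c ≈ 374 J/(kg·K)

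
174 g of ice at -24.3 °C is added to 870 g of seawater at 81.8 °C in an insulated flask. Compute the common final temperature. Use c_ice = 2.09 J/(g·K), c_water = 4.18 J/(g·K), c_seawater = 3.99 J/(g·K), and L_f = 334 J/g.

Energy conservation, ΣQ = 0:
ice -24.3→0 °C: 174×2.09×24.3 = 8836.9; melt ice: 174×334 = 58116; meltwater 0→T: 174×4.18×T = 727.32 T; seawater: 3471.3(T − 81.8)
4198.6 T = 283952 − 66953 = 216999
T ≈ 51.68 °C (positive, so assuming full melt was valid).

T_f ≈ 51.7 °C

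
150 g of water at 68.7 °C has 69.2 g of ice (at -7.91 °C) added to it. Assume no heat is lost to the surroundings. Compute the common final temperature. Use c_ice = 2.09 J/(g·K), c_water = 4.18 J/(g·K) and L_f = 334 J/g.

T_f ≈ 20.5 °C

Conservation of energy gives ΣQ = 0:
warm ice to 0 °C: 69.2·2.09·(0 − (-7.91)) = 1144
  latent heat to melt: 69.2·334 = 23113
  meltwater 0→T: 69.2·4.18·T = 289.26 T
  water cools: 150·4.18·(T − 68.7) = 627(T − 68.7)
916.26 T = 43075 − 24257 = 18818
T ≈ 20.54 °C — above 0 °C, consistent with complete melting.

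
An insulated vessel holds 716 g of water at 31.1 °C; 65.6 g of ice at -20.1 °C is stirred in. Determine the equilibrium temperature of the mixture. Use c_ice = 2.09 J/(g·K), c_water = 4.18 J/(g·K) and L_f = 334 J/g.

Taking heat into each body as positive, Σ m c ΔT = 0:
warm ice to 0 °C: 65.6×2.09×(0 − (-20.1)) = 2755.8
  fusion: m_ice L_f = 65.6×334 = 21910
  warm the meltwater: 274.21 T
  water: 2992.9(T − 31.1)
3267.1 T = 93079 − 24666 = 68412
T ≈ 20.94 °C (positive, so assuming full melt was valid).

T_f ≈ 20.9 °C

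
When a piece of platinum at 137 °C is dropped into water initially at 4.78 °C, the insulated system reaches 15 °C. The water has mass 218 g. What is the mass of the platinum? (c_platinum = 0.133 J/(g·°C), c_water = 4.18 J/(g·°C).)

Heat lost by the platinum = heat gained by the water:
m·0.133·(137 − 15) = 218·4.18·(15 − 4.78)
16.23 m = 9312.9  ⇒  m ≈ 573.9 g

m ≈ 574 g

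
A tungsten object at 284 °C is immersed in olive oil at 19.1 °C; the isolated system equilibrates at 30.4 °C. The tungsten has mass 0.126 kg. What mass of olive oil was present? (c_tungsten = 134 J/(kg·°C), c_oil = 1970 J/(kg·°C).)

Conservation of energy gives ΣQ = 0:
0.126·134·(30.4 − 284) + m·1970·(30.4 − 19.1) = 0
22261 m = 4281.8
m = 4281.8/22261 ≈ 0.1923 kg

m ≈ 0.192 kg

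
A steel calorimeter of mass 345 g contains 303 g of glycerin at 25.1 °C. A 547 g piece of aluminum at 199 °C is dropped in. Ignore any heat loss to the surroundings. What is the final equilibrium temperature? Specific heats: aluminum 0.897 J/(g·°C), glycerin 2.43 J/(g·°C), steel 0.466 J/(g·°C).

T_f ≈ 86.6 °C

Energy conservation, ΣQ = 0:
547×0.897×(T − 199) + 303×2.43×(T − 25.1) + 345×0.466×(T − 25.1) = 0
1387.7 T = 120157
T ≈ 86.59 °C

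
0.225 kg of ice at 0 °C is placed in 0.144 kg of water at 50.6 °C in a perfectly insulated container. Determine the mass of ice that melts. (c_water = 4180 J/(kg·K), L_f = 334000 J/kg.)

Water can give up m c ΔT = 0.144×4180×50.6 = 30457 J before reaching 0 °C.
To melt every bit of ice: 0.225×334000 = 75150 J.
30457 J < 75150 J, so only part of the ice melts and the system sits at 0 °C.
Mass melted = 30457/334000 ≈ 0.09119 kg.

m_melted ≈ 0.0912 kg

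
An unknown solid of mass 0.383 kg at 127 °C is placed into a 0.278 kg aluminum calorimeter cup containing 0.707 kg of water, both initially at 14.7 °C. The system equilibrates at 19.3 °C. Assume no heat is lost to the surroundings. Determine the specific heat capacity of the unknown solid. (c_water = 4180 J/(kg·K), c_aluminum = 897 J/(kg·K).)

Conservation of energy gives ΣQ = 0:
0.383·c·(19.3 − 127) + 0.707·4180·(19.3 − 14.7) + 0.278·897·(19.3 − 14.7) = 0
-41.25 c = -14741
c = -14741/-41.25 ≈ 357.4 J/(kg·K)

c ≈ 357 J/(kg·K)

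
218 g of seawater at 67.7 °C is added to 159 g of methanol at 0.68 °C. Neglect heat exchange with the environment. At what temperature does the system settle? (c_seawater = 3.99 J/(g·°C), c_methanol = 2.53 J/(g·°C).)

T_f ≈ 46.5 °C

Let T be the final temperature. ΣQ_i = 0:
218×3.99×(T − 67.7) + 159×2.53×(T − 0.68) = 0
869.82(T − 67.7) + 402.27(T − 0.68) = 0
1272.1 T = 59160
T = 59160 / 1272.1 = 46.5 °C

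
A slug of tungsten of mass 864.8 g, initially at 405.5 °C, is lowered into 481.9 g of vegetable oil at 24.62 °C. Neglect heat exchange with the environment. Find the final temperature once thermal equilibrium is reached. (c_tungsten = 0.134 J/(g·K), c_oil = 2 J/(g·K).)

Let T be the final temperature. ΣQ_i = 0:
864.8*0.134*(T − 405.5) + 481.9*2*(T − 24.62) = 0
115.88(T − 405.5) + 963.8(T − 24.62) = 0
(115.88 + 963.8) T = 115.88*405.5 + 963.8*24.62
T ≈ 65.50 °C

T_f ≈ 65.5 °C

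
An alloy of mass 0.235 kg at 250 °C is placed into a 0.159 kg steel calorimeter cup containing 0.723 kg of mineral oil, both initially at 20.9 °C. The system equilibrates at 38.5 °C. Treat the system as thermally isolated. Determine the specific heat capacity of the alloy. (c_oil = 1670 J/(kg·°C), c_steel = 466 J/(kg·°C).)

c ≈ 454 J/(kg·°C)

Conservation of energy gives ΣQ = 0:
0.235×c×(38.5 − 250) + 0.723×1670×(38.5 − 20.9) + 0.159×466×(38.5 − 20.9) = 0
-49.7 c = -22554
c = -22554/-49.7 ≈ 453.8 J/(kg·°C)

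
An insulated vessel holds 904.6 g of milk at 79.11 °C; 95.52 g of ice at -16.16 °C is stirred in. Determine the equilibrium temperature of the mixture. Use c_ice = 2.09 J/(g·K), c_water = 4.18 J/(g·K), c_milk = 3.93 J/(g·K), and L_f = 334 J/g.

T_f ≈ 62.2 °C

Energy conservation, ΣQ = 0:
warm ice to 0 °C: 95.52·2.09·(0 − (-16.16)) = 3226.1; melt ice: 95.52·334 = 31904; warm the meltwater: 399.27 T; milk: 3555.1(T − 79.11)
3954.4 T = 281242 − 35130 = 246112
T ≈ 62.24 °C (positive, so assuming full melt was valid).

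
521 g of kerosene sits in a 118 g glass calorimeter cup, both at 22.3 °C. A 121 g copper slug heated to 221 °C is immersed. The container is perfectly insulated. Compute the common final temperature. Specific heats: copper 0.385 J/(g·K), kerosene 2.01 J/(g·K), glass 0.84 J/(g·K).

Let T be the final temperature. ΣQ_i = 0:
121×0.385×(T − 221) + 521×2.01×(T − 22.3) + 118×0.84×(T − 22.3) = 0
46.59(T − 221) + 1047.2(T − 22.3) + 99.12(T − 22.3) = 0
1192.9 T = 35858
T = 35858/1192.9 ≈ 30.06 °C

T_f ≈ 30.1 °C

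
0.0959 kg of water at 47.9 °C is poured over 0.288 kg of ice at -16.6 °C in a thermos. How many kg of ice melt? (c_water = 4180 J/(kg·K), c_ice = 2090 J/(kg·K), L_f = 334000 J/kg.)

Heat available from the water dropping to 0 °C: 0.0959×4180×47.9 = 19201 J.
Of that, 0.288×2090×16.6 = 9991.9 J goes to bring the ice to 0 °C, leaving 9209.4 J.
Fully melting the ice requires m_ice L_f = 0.288×334000 = 96192 J.
That's not enough to melt it all — equilibrium is at 0 °C with ice remaining.
m_melted×334000 = 9209.4  ⇒  m_melted ≈ 0.02757 kg.

m_melted ≈ 0.0276 kg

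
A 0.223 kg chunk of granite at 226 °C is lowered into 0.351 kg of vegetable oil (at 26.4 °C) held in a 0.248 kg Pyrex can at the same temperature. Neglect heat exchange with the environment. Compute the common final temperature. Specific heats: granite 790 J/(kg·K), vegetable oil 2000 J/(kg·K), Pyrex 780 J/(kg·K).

T_f ≈ 59.2 °C

T_f = Σ m_i c_i T_i / Σ m_i c_i:
T_f = (176.17*226 + 702*26.4 + 193.44*26.4) / (176.17 + 702 + 193.44)
    = 63454 / 1071.6 ≈ 59.21 °C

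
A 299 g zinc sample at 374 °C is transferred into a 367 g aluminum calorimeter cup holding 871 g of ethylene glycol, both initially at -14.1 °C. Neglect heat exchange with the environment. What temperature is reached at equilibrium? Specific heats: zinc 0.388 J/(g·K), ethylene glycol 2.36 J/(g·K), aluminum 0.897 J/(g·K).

T_f ≈ 3.9 °C

T_f is the heat-capacity-weighted average of the initial temperatures:
T_f = (116.01*374 + 2055.6*(-14.1) + 329.2*(-14.1)) / (116.01 + 2055.6 + 329.2)
    = 9763.4 / 2500.8 ≈ 3.90 °C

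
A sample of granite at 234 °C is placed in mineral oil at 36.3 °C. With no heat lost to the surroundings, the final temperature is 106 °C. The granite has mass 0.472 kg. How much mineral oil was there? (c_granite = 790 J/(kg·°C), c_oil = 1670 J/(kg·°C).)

m ≈ 0.41 kg

|Q_granite| = |Q_oil|:
0.472·790·(234 − 106) = m·1670·(106 − 36.3)
116399 m = 47729  ⇒  m ≈ 0.41 kg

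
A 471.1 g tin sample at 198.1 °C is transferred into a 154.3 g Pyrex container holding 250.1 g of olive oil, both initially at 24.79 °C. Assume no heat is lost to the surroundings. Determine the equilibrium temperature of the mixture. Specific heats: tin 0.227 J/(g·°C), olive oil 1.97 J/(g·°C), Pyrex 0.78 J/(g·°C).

T_f ≈ 50.5 °C

Net heat exchanged in the isolated system is zero:
471.1*0.227*(T − 198.1) + 250.1*1.97*(T − 24.79) + 154.3*0.78*(T − 24.79) = 0
(106.94 + 492.7 + 120.35) T = 106.94*198.1 + 492.7*24.79 + 120.35*24.79
T ≈ 50.53 °C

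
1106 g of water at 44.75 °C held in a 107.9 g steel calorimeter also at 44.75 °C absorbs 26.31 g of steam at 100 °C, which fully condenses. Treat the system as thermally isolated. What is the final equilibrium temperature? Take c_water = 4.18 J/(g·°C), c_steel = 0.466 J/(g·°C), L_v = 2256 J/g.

Taking heat into each body as positive, Σ m c ΔT = 0:
steam→water at 100 °C releases m L_v = 26.31×2256 = 59355
  condensed water 100 °C→T: 109.98(T − 100)
  water warms: 1106×4.18×(T − 44.75) = 4623.1(T − 44.75)
  cup: 50.28(T − 44.75)
4783.3 T = 59355 + 10998 + 209133 = 279486
T ≈ 58.43 °C — below 100 °C, confirming all the steam condensed.

T_f ≈ 58.4 °C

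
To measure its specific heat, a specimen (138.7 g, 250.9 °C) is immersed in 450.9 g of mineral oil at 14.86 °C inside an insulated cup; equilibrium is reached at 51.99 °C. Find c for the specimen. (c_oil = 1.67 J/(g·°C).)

c ≈ 1.01 J/(g·°C)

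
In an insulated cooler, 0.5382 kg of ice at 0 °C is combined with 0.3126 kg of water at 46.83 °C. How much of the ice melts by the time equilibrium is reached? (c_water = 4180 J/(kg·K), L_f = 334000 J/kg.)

m_melted ≈ 0.183 kg

Cooling the water to 0 °C releases 0.3126·4180·46.83 = 61191 J.
Fully melting the ice requires m_ice L_f = 0.5382·334000 = 179759 J.
That's not enough to melt it all — equilibrium is at 0 °C with ice remaining.
Mass melted = 61191/334000 ≈ 0.1832 kg.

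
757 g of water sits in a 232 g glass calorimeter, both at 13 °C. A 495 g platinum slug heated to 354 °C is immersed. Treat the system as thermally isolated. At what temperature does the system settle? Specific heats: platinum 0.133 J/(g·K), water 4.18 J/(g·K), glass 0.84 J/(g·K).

T_f ≈ 19.6 °C

Conservation of energy gives ΣQ = 0:
495·0.133·(T − 354) + 757·4.18·(T − 13) + 232·0.84·(T − 13) = 0
65.84(T − 354) + 3164.3(T − 13) + 194.88(T − 13) = 0
3425 T = 66974
T ≈ 19.55 °C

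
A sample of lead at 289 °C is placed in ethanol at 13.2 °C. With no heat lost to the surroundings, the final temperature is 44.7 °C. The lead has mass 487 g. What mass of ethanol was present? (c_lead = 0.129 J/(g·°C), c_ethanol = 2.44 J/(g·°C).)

|Q_lead| = |Q_ethanol|:
487×0.129×(289 − 44.7) = m×2.44×(44.7 − 13.2)
76.86 m = 15348  ⇒  m ≈ 199.7 g

m ≈ 200 g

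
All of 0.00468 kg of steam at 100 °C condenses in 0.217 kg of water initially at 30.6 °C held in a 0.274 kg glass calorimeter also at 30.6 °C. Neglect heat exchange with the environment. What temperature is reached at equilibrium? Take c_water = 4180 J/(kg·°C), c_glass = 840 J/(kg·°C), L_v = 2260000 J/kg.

T_f ≈ 40.9 °C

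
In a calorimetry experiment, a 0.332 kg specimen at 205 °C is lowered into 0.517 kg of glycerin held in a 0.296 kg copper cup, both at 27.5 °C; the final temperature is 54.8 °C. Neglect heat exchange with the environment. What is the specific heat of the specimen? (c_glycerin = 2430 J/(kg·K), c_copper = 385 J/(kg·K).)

c ≈ 750 J/(kg·K)

Setting the total heat transfer to zero:
0.332×c×(54.8 − 205) + 0.517×2430×(54.8 − 27.5) + 0.296×385×(54.8 − 27.5) = 0
-49.87 c = -37408
c = -37408/-49.87 ≈ 750.2 J/(kg·K)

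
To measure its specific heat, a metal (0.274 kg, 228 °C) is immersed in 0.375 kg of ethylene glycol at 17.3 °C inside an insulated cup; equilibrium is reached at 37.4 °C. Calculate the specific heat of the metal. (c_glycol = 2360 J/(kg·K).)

c ≈ 341 J/(kg·K)

Heat lost by the metal = heat gained by the glycol:
0.274·c·(228 − 37.4) = 0.375·2360·(37.4 − 17.3)
52.22 c = 17788  ⇒  c ≈ 340.6 J/(kg·K)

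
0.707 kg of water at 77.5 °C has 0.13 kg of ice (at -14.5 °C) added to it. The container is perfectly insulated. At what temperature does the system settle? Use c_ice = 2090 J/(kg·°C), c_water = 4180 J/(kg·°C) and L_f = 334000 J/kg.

Conservation of energy gives ΣQ = 0:
warm ice to 0 °C: 0.13×2090×(0 − (-14.5)) = 3939.6
  fusion: m_ice L_f = 0.13×334000 = 43420
  meltwater 0→T: 0.13×4180×T = 543.4 T
  water cools: 0.707×4180×(T − 77.5) = 2955.3(T − 77.5)
3498.7 T = 229033 − 47360 = 181673
T ≈ 51.93 °C (positive, so assuming full melt was valid).

T_f ≈ 51.9 °C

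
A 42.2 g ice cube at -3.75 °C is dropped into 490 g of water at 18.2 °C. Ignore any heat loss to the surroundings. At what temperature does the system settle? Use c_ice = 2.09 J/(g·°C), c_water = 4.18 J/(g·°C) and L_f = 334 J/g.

T_f ≈ 10.3 °C

Net heat exchanged in the isolated system is zero:
ice -3.75→0 °C: 42.2·2.09·3.75 = 330.74; melt ice: 42.2·334 = 14095; meltwater 0→T: 42.2·4.18·T = 176.4 T; water: 2048.2(T − 18.2)
2224.6 T = 37277 − 14426 = 22852
T ≈ 10.27 °C — above 0 °C, consistent with complete melting.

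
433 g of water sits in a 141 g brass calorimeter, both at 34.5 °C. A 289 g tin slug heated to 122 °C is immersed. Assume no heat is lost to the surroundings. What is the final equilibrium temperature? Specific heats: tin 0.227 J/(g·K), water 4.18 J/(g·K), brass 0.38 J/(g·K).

T_f ≈ 37.5 °C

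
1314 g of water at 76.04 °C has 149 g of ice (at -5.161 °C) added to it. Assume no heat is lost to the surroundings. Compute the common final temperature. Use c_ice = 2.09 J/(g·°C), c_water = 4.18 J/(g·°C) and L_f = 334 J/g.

T_f ≈ 59.9 °C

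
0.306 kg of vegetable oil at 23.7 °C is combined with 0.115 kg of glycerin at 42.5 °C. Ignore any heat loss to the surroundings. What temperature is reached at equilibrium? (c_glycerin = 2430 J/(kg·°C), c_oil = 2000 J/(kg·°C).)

T_f is the heat-capacity-weighted average of the initial temperatures:
T_f = (279.45·42.5 + 612·23.7) / (279.45 + 612)
    = 26381 / 891.45 ≈ 29.59 °C

T_f ≈ 29.6 °C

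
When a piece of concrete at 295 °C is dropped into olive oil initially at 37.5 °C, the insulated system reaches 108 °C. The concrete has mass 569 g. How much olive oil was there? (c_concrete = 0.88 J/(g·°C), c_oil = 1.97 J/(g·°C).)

m ≈ 674 g

Let T be the final temperature. ΣQ_i = 0:
569×0.88×(108 − 295) + m×1.97×(108 − 37.5) = 0
138.88 m = 93635
m = 93635/138.88 ≈ 674.2 g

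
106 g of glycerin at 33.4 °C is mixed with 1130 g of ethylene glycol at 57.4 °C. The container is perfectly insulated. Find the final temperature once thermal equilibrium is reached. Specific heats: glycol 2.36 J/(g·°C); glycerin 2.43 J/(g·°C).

Net heat exchanged in the isolated system is zero:
1130×2.36×(T − 57.4) + 106×2.43×(T − 33.4) = 0
(2666.8 + 257.58) T = 2666.8×57.4 + 257.58×33.4
T = 161677/2924.4 ≈ 55.29 °C

T_f ≈ 55.3 °C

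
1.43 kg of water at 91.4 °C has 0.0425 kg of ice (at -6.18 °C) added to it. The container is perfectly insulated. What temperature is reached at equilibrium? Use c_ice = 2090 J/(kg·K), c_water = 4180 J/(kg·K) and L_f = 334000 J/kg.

T_f ≈ 86.4 °C

Energy balance with sensible and latent terms:
warm ice to 0 °C: 0.0425·2090·(0 − (-6.18)) = 548.94
  latent heat to melt: 0.0425·334000 = 14195
  warm the meltwater: 177.65 T
  water: 5977.4(T − 91.4)
6155 T = 546334 − 14744 = 531590
T ≈ 86.37 °C. Since T > 0 °C, the all-ice-melts assumption holds.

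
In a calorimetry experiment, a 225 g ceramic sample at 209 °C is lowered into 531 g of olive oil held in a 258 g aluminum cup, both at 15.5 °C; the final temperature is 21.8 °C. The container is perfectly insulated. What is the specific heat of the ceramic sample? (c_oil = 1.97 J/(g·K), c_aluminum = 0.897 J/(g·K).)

Let T be the final temperature. ΣQ_i = 0:
225·c·(21.8 − 209) + 531·1.97·(21.8 − 15.5) + 258·0.897·(21.8 − 15.5) = 0
-42120 c = -8048.2
c = -8048.2/-42120 ≈ 0.1911 J/(g·K)

c ≈ 0.191 J/(g·K)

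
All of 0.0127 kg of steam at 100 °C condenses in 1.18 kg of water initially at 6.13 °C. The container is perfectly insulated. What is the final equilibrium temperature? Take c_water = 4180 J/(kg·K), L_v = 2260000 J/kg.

T_f ≈ 12.9 °C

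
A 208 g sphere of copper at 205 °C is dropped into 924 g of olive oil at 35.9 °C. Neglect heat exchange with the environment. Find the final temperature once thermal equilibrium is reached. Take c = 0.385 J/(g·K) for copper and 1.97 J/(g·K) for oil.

T_f ≈ 43.0 °C

Net heat exchanged in the isolated system is zero:
208*0.385*(T − 205) + 924*1.97*(T − 35.9) = 0
(80.08 + 1820.3) T = 80.08*205 + 1820.3*35.9
T ≈ 43.03 °C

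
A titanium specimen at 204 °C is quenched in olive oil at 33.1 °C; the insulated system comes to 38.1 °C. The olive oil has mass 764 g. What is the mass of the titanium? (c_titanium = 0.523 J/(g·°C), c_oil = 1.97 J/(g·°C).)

Setting the total heat transfer to zero:
m·0.523·(38.1 − 204) + 764·1.97·(38.1 − 33.1) = 0
-86.77 m = -7525.4
m = -7525.4/-86.77 ≈ 86.73 g

m ≈ 86.7 g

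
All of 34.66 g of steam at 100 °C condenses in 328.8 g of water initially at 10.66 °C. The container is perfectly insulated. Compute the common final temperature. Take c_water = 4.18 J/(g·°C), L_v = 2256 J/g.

T_f ≈ 70.6 °C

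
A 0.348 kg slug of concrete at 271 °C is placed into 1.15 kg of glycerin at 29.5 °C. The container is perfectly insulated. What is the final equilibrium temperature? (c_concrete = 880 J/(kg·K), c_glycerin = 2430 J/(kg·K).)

Let T be the final temperature. ΣQ_i = 0:
0.348×880×(T − 271) + 1.15×2430×(T − 29.5) = 0
(306.24 + 2794.5) T = 306.24×271 + 2794.5×29.5
T ≈ 53.35 °C

T_f ≈ 53.4 °C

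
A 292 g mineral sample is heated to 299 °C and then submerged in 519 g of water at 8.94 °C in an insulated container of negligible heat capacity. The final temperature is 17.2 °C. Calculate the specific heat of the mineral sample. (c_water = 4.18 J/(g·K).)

c ≈ 0.218 J/(g·K)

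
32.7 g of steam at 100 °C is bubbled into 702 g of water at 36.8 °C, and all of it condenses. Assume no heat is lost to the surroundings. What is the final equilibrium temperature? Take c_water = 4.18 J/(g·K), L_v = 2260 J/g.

Setting the total heat transfer to zero:
steam→water at 100 °C releases m L_v = 32.7·2260 = 73902
  condensate cools 100→T: 32.7·4.18·(T − 100) = 136.69(T − 100)
  water warms: 702·4.18·(T − 36.8) = 2934.4(T − 36.8)
3071 T = 73902 + 13669 + 107984 = 195555
T ≈ 63.68 °C — below 100 °C, confirming all the steam condensed.

T_f ≈ 63.7 °C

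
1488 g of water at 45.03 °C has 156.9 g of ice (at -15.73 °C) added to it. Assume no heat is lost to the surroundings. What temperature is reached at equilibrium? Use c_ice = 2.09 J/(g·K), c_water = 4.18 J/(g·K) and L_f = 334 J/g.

T_f ≈ 32.4 °C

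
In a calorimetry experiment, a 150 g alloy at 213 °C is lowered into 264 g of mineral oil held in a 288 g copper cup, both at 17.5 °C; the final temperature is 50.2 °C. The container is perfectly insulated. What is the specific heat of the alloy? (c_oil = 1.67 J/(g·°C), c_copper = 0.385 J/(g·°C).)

c ≈ 0.739 J/(g·°C)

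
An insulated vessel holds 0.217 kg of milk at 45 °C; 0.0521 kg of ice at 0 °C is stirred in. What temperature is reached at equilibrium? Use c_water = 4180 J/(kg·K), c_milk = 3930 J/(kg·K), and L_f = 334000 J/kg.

Energy conservation, ΣQ = 0:
melt ice: 0.0521·334000 = 17401
  meltwater 0→T: 0.0521·4180·T = 217.78 T
  milk cools: 0.217·3930·(T − 45) = 852.81(T − 45)
1070.6 T = 38376 − 17401 = 20975
T ≈ 19.59 °C. Since T > 0 °C, the all-ice-melts assumption holds.

T_f ≈ 19.6 °C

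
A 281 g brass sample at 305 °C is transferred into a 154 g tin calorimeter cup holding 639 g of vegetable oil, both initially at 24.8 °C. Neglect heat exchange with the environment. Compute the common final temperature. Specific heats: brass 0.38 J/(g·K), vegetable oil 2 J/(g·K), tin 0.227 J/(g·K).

Setting the total heat transfer to zero:
281×0.38×(T − 305) + 639×2×(T − 24.8) + 154×0.227×(T − 24.8) = 0
1419.7 T = 65129
T = 65129/1419.7 ≈ 45.87 °C

T_f ≈ 45.9 °C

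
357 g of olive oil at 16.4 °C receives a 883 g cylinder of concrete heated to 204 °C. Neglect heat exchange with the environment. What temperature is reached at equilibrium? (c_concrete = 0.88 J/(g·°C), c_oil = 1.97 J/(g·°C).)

T_f ≈ 114.9 °C

With ΣQ=0 the equilibrium temperature is the m·c-weighted mean:
T_f = (777.04·204 + 703.29·16.4) / (777.04 + 703.29)
    = 170050 / 1480.3 ≈ 114.87 °C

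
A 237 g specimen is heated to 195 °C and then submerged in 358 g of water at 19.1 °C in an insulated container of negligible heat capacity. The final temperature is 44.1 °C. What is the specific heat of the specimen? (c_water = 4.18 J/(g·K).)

c ≈ 1.05 J/(g·K)

Setting the total heat transfer to zero:
237×c×(44.1 − 195) + 358×4.18×(44.1 − 19.1) = 0
-35763 c = -37411
c = -37411/-35763 ≈ 1.046 J/(g·K)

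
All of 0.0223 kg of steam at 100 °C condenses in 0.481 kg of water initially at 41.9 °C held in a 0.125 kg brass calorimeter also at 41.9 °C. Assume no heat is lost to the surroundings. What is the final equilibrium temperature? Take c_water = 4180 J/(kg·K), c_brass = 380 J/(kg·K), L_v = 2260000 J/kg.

T_f ≈ 67.8 °C

Conservation of energy gives ΣQ = 0:
steam→water at 100 °C releases m L_v = 0.0223·2260000 = 50398
  condensate cools 100→T: 0.0223·4180·(T − 100) = 93.21(T − 100)
  water warms: 0.481·4180·(T − 41.9) = 2010.6(T − 41.9)
  cup: 47.5(T − 41.9)
2151.3 T = 50398 + 9321.4 + 86234 = 145953
T ≈ 67.84 °C, under the boiling point, so the assumption holds.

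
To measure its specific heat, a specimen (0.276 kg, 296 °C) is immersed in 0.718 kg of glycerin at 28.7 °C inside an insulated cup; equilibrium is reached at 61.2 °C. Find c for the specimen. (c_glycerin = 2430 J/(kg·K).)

c ≈ 875 J/(kg·K)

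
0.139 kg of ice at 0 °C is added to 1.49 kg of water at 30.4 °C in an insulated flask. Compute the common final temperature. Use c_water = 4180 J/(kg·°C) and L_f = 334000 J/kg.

Heat gained plus heat lost sum to zero:
fusion: m_ice L_f = 0.139×334000 = 46426; meltwater 0→T: 0.139×4180×T = 581.02 T; water cools: 1.49×4180×(T − 30.4) = 6228.2(T − 30.4)
6809.2 T = 189337 − 46426 = 142911
T ≈ 20.99 °C (positive, so assuming full melt was valid).

T_f ≈ 21.0 °C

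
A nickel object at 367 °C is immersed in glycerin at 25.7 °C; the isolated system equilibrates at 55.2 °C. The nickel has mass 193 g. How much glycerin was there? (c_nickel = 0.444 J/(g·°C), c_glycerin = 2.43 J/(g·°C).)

Let T be the final temperature. ΣQ_i = 0:
193·0.444·(55.2 − 367) + m·2.43·(55.2 − 25.7) = 0
71.69 m = 26719
m = 26719/71.69 ≈ 372.7 g

m ≈ 373 g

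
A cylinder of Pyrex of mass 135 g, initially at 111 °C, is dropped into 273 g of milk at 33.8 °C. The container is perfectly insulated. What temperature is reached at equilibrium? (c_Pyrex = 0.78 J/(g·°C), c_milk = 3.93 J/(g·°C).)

T_f ≈ 40.7 °C

Net heat exchanged in the isolated system is zero:
135*0.78*(T − 111) + 273*3.93*(T − 33.8) = 0
105.3(T − 111) + 1072.9(T − 33.8) = 0
(105.3 + 1072.9) T = 105.3*111 + 1072.9*33.8
T = 47952/1178.2 ≈ 40.70 °C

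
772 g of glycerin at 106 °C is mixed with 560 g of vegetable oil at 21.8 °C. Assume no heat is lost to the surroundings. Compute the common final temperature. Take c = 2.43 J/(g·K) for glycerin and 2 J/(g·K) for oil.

Heat lost by the glycerin equals heat gained by the oil:
772*2.43*(106 − T) = 560*2*(T − 21.8)
1876(106 − T) = 1120(T − 21.8)
2996 T = 223268  ⇒  T ≈ 74.52 °C

T_f ≈ 74.5 °C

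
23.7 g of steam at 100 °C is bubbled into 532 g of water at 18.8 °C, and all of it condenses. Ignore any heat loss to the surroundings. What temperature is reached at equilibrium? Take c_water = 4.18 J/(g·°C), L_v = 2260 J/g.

T_f ≈ 45.3 °C

Sum of m c ΔT and latent-heat terms is zero:
condense steam: −23.7·2260 = −53562; condensed water 100 °C→T: 99.07(T − 100); original water: 2223.8(T − 18.8)
2322.8 T = 53562 + 9906.6 + 41807 = 105275
T ≈ 45.32 °C (< 100 °C, so full condensation is consistent).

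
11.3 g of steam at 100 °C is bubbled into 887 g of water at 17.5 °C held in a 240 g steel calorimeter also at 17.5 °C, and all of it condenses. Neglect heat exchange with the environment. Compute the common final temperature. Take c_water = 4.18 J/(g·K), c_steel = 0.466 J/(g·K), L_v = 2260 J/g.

Heat gained plus heat lost sum to zero:
steam→water at 100 °C releases m L_v = 11.3×2260 = 25538; condensate cools 100→T: 11.3×4.18×(T − 100) = 47.23(T − 100); original water: 3707.7(T − 17.5); cup: 111.84(T − 17.5)
3866.7 T = 25538 + 4723.4 + 66841 = 97103
T ≈ 25.11 °C (< 100 °C, so full condensation is consistent).

T_f ≈ 25.1 °C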